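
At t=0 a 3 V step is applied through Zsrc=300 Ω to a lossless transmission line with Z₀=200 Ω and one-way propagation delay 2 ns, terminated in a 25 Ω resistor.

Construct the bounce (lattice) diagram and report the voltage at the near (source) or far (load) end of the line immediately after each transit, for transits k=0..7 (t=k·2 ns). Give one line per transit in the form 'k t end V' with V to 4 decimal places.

Γ_L=-0.777778, Γ_S=0.200000; launch V₁=3·200/500=1.200000
k=0 src: V=1.2000
k=1 load: inc=1.200000, refl=1.200000·-0.777778=-0.9333; V=0.000000+1.200000+-0.933333=0.2667
k=2 src: inc=-0.933333, refl=-0.933333·0.200000=-0.1867; V=1.200000+-0.933333+-0.186667=0.0800
k=3 load: inc=-0.186667, refl=-0.186667·-0.777778=0.1452; V=0.266667+-0.186667+0.145185=0.2252
k=4 src: inc=0.145185, refl=0.145185·0.200000=0.0290; V=0.080000+0.145185+0.029037=0.2542
k=5 load: inc=0.029037, refl=0.029037·-0.777778=-0.0226; V=0.225185+0.029037+-0.022584=0.2316
k=6 src: inc=-0.022584, refl=-0.022584·0.200000=-0.0045; V=0.254222+-0.022584+-0.004517=0.2271
k=7 load: inc=-0.004517, refl=-0.004517·-0.777778=0.0035; V=0.231638+-0.004517+0.003513=0.2306

0 0 source 1.2000
1 2 load 0.2667
2 4 source 0.0800
3 6 load 0.2252
4 8 source 0.2542
5 10 load 0.2316
6 12 source 0.2271
7 14 load 0.2306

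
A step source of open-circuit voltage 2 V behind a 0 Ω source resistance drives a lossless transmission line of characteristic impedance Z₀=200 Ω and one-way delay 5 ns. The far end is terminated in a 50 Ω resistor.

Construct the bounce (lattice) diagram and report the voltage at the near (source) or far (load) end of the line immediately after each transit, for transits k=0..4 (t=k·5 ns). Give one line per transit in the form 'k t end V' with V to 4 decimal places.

0 0 source 2.0000
1 5 load 0.8000
2 10 source 2.0000
3 15 load 1.2800
4 20 source 2.0000

Γ_L=-0.600000, Γ_S=-1.000000; launch V₁=2·200/200=2.000000
k=0 src: V=2.0000
k=1 load: inc=2.000000, refl=2.000000·-0.600000=-1.2000; V=0.000000+2.000000+-1.200000=0.8000
k=2 src: inc=-1.200000, refl=-1.200000·-1.000000=1.2000; V=2.000000+-1.200000+1.200000=2.0000
k=3 load: inc=1.200000, refl=1.200000·-0.600000=-0.7200; V=0.800000+1.200000+-0.720000=1.2800
k=4 src: inc=-0.720000, refl=-0.720000·-1.000000=0.7200; V=2.000000+-0.720000+0.720000=2.0000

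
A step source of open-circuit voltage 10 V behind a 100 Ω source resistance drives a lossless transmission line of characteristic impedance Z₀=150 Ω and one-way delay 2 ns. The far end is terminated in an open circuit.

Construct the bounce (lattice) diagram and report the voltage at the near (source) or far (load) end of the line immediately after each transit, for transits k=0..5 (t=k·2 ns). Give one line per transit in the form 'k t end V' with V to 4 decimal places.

0 0 source 6.0000
1 2 load 12.0000
2 4 source 10.8000
3 6 load 9.6000
4 8 source 9.8400
5 10 load 10.0800

Γ_L=1.000000, Γ_S=-0.200000; launch V₁=10·150/250=6.000000
k=0 src: V=6.0000
k=1 load: inc=6.000000, refl=6.000000·1.000000=6.0000; V=0.000000+6.000000+6.000000=12.0000
k=2 src: inc=6.000000, refl=6.000000·-0.200000=-1.2000; V=6.000000+6.000000+-1.200000=10.8000
k=3 load: inc=-1.200000, refl=-1.200000·1.000000=-1.2000; V=12.000000+-1.200000+-1.200000=9.6000
k=4 src: inc=-1.200000, refl=-1.200000·-0.200000=0.2400; V=10.800000+-1.200000+0.240000=9.8400
k=5 load: inc=0.240000, refl=0.240000·1.000000=0.2400; V=9.600000+0.240000+0.240000=10.0800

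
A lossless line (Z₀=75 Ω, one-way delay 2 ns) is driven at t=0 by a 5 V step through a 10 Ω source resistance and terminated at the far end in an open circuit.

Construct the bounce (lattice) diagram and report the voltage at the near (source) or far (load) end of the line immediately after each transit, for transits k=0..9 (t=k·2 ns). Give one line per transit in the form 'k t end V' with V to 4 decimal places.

Γ_L=1.000000, Γ_S=-0.764706; launch V₁=5·75/85=4.411765
k=0 src: V=4.4118
k=1 load: inc=4.411765, refl=4.411765·1.000000=4.4118; V=0.000000+4.411765+4.411765=8.8235
k=2 src: inc=4.411765, refl=4.411765·-0.764706=-3.3737; V=4.411765+4.411765+-3.373702=5.4498
k=3 load: inc=-3.373702, refl=-3.373702·1.000000=-3.3737; V=8.823529+-3.373702+-3.373702=2.0761
k=4 src: inc=-3.373702, refl=-3.373702·-0.764706=2.5799; V=5.449827+-3.373702+2.579890=4.6560
k=5 load: inc=2.579890, refl=2.579890·1.000000=2.5799; V=2.076125+2.579890+2.579890=7.2359
k=6 src: inc=2.579890, refl=2.579890·-0.764706=-1.9729; V=4.656015+2.579890+-1.972857=5.2630
k=7 load: inc=-1.972857, refl=-1.972857·1.000000=-1.9729; V=7.235905+-1.972857+-1.972857=3.2902
k=8 src: inc=-1.972857, refl=-1.972857·-0.764706=1.5087; V=5.263048+-1.972857+1.508655=4.7988
k=9 load: inc=1.508655, refl=1.508655·1.000000=1.5087; V=3.290190+1.508655+1.508655=6.3075

0 0 source 4.4118
1 2 load 8.8235
2 4 source 5.4498
3 6 load 2.0761
4 8 source 4.6560
5 10 load 7.2359
6 12 source 5.2630
7 14 load 3.2902
8 16 source 4.7988
9 18 load 6.3075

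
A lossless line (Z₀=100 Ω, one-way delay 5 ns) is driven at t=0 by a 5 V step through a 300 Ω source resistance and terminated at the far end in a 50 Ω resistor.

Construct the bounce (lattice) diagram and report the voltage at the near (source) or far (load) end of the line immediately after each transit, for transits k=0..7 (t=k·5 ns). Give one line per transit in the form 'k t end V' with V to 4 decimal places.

Γ_L=-0.333333, Γ_S=0.500000; launch V₁=5·100/400=1.250000
k=0 src: V=1.2500
k=1 load: inc=1.250000, refl=1.250000·-0.333333=-0.4167; V=0.000000+1.250000+-0.416667=0.8333
k=2 src: inc=-0.416667, refl=-0.416667·0.500000=-0.2083; V=1.250000+-0.416667+-0.208333=0.6250
k=3 load: inc=-0.208333, refl=-0.208333·-0.333333=0.0694; V=0.833333+-0.208333+0.069444=0.6944
k=4 src: inc=0.069444, refl=0.069444·0.500000=0.0347; V=0.625000+0.069444+0.034722=0.7292
k=5 load: inc=0.034722, refl=0.034722·-0.333333=-0.0116; V=0.694444+0.034722+-0.011574=0.7176
k=6 src: inc=-0.011574, refl=-0.011574·0.500000=-0.0058; V=0.729167+-0.011574+-0.005787=0.7118
k=7 load: inc=-0.005787, refl=-0.005787·-0.333333=0.0019; V=0.717593+-0.005787+0.001929=0.7137

0 0 source 1.2500
1 5 load 0.8333
2 10 source 0.6250
3 15 load 0.6944
4 20 source 0.7292
5 25 load 0.7176
6 30 source 0.7118
7 35 load 0.7137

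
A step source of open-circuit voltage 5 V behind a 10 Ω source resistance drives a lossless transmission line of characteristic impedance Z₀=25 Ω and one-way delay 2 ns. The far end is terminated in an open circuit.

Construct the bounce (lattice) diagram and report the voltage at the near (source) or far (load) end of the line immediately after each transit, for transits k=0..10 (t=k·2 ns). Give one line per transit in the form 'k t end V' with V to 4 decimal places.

0 0 source 3.5714
1 2 load 7.1429
2 4 source 5.6122
3 6 load 4.0816
4 8 source 4.7376
5 10 load 5.3936
6 12 source 5.1125
7 14 load 4.8313
8 16 source 4.9518
9 18 load 5.0723
10 20 source 5.0207

Γ_L=1.000000, Γ_S=-0.428571; launch V₁=5·25/35=3.571429
k=0 src: V=3.5714
k=1 load: inc=3.571429, refl=3.571429·1.000000=3.5714; V=0.000000+3.571429+3.571429=7.1429
k=2 src: inc=3.571429, refl=3.571429·-0.428571=-1.5306; V=3.571429+3.571429+-1.530612=5.6122
k=3 load: inc=-1.530612, refl=-1.530612·1.000000=-1.5306; V=7.142857+-1.530612+-1.530612=4.0816
k=4 src: inc=-1.530612, refl=-1.530612·-0.428571=0.6560; V=5.612245+-1.530612+0.655977=4.7376
k=5 load: inc=0.655977, refl=0.655977·1.000000=0.6560; V=4.081633+0.655977+0.655977=5.3936
k=6 src: inc=0.655977, refl=0.655977·-0.428571=-0.2811; V=4.737609+0.655977+-0.281133=5.1125
k=7 load: inc=-0.281133, refl=-0.281133·1.000000=-0.2811; V=5.393586+-0.281133+-0.281133=4.8313
k=8 src: inc=-0.281133, refl=-0.281133·-0.428571=0.1205; V=5.112453+-0.281133+0.120486=4.9518
k=9 load: inc=0.120486, refl=0.120486·1.000000=0.1205; V=4.831320+0.120486+0.120486=5.0723
k=10 src: inc=0.120486, refl=0.120486·-0.428571=-0.0516; V=4.951806+0.120486+-0.051637=5.0207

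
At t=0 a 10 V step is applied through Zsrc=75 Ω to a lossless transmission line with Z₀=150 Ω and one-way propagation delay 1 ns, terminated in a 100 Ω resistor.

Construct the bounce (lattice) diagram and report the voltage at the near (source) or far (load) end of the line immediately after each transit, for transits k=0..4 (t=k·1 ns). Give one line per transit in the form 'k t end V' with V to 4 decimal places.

0 0 source 6.6667
1 1 load 5.3333
2 2 source 5.7778
3 3 load 5.6889
4 4 source 5.7185

Γ_L=-0.200000, Γ_S=-0.333333; launch V₁=10·150/225=6.666667
k=0 src: V=6.6667
k=1 load: inc=6.666667, refl=6.666667·-0.200000=-1.3333; V=0.000000+6.666667+-1.333333=5.3333
k=2 src: inc=-1.333333, refl=-1.333333·-0.333333=0.4444; V=6.666667+-1.333333+0.444444=5.7778
k=3 load: inc=0.444444, refl=0.444444·-0.200000=-0.0889; V=5.333333+0.444444+-0.088889=5.6889
k=4 src: inc=-0.088889, refl=-0.088889·-0.333333=0.0296; V=5.777778+-0.088889+0.029630=5.7185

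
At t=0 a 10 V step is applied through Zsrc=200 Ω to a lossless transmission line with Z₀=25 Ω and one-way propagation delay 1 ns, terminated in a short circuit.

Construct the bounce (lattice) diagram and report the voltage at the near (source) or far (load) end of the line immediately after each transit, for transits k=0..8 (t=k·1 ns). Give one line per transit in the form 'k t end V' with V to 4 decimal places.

Γ_L=-1.000000, Γ_S=0.777778; launch V₁=10·25/225=1.111111
k=0 src: V=1.1111
k=1 load: inc=1.111111, refl=1.111111·-1.000000=-1.1111; V=0.000000+1.111111+-1.111111=0.0000
k=2 src: inc=-1.111111, refl=-1.111111·0.777778=-0.8642; V=1.111111+-1.111111+-0.864198=-0.8642
k=3 load: inc=-0.864198, refl=-0.864198·-1.000000=0.8642; V=0.000000+-0.864198+0.864198=0.0000
k=4 src: inc=0.864198, refl=0.864198·0.777778=0.6722; V=-0.864198+0.864198+0.672154=0.6722
k=5 load: inc=0.672154, refl=0.672154·-1.000000=-0.6722; V=0.000000+0.672154+-0.672154=0.0000
k=6 src: inc=-0.672154, refl=-0.672154·0.777778=-0.5228; V=0.672154+-0.672154+-0.522786=-0.5228
k=7 load: inc=-0.522786, refl=-0.522786·-1.000000=0.5228; V=0.000000+-0.522786+0.522786=0.0000
k=8 src: inc=0.522786, refl=0.522786·0.777778=0.4066; V=-0.522786+0.522786+0.406611=0.4066

0 0 source 1.1111
1 1 load 0.0000
2 2 source -0.8642
3 3 load 0.0000
4 4 source 0.6722
5 5 load 0.0000
6 6 source -0.5228
7 7 load 0.0000
8 8 source 0.4066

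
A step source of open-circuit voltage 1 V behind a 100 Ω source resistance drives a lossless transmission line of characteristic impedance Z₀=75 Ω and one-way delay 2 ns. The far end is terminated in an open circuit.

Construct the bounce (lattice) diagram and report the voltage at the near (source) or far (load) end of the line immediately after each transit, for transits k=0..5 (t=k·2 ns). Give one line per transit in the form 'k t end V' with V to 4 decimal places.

0 0 source 0.4286
1 2 load 0.8571
2 4 source 0.9184
3 6 load 0.9796
4 8 source 0.9883
5 10 load 0.9971

Γ_L=1.000000, Γ_S=0.142857; launch V₁=1·75/175=0.428571
k=0 src: V=0.4286
k=1 load: inc=0.428571, refl=0.428571·1.000000=0.4286; V=0.000000+0.428571+0.428571=0.8571
k=2 src: inc=0.428571, refl=0.428571·0.142857=0.0612; V=0.428571+0.428571+0.061224=0.9184
k=3 load: inc=0.061224, refl=0.061224·1.000000=0.0612; V=0.857143+0.061224+0.061224=0.9796
k=4 src: inc=0.061224, refl=0.061224·0.142857=0.0087; V=0.918367+0.061224+0.008746=0.9883
k=5 load: inc=0.008746, refl=0.008746·1.000000=0.0087; V=0.979592+0.008746+0.008746=0.9971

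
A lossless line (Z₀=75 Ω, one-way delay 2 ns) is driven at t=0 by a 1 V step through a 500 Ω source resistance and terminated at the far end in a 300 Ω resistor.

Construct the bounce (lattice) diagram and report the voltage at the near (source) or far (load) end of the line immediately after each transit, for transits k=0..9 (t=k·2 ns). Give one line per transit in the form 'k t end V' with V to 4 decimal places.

Γ_L=0.600000, Γ_S=0.739130; launch V₁=1·75/575=0.130435
k=0 src: V=0.1304
k=1 load: inc=0.130435, refl=0.130435·0.600000=0.0783; V=0.000000+0.130435+0.078261=0.2087
k=2 src: inc=0.078261, refl=0.078261·0.739130=0.0578; V=0.130435+0.078261+0.057845=0.2665
k=3 load: inc=0.057845, refl=0.057845·0.600000=0.0347; V=0.208696+0.057845+0.034707=0.3012
k=4 src: inc=0.034707, refl=0.034707·0.739130=0.0257; V=0.266541+0.034707+0.025653=0.3269
k=5 load: inc=0.025653, refl=0.025653·0.600000=0.0154; V=0.301248+0.025653+0.015392=0.3423
k=6 src: inc=0.015392, refl=0.015392·0.739130=0.0114; V=0.326901+0.015392+0.011377=0.3537
k=7 load: inc=0.011377, refl=0.011377·0.600000=0.0068; V=0.342292+0.011377+0.006826=0.3605
k=8 src: inc=0.006826, refl=0.006826·0.739130=0.0050; V=0.353669+0.006826+0.005045=0.3655
k=9 load: inc=0.005045, refl=0.005045·0.600000=0.0030; V=0.360495+0.005045+0.003027=0.3686

0 0 source 0.1304
1 2 load 0.2087
2 4 source 0.2665
3 6 load 0.3012
4 8 source 0.3269
5 10 load 0.3423
6 12 source 0.3537
7 14 load 0.3605
8 16 source 0.3655
9 18 load 0.3686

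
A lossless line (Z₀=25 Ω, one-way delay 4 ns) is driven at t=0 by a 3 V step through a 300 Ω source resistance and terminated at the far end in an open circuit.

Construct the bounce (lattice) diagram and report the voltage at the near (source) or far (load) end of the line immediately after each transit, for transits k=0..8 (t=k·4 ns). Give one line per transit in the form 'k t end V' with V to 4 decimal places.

Γ_L=1.000000, Γ_S=0.846154; launch V₁=3·25/325=0.230769
k=0 src: V=0.2308
k=1 load: inc=0.230769, refl=0.230769·1.000000=0.2308; V=0.000000+0.230769+0.230769=0.4615
k=2 src: inc=0.230769, refl=0.230769·0.846154=0.1953; V=0.230769+0.230769+0.195266=0.6568
k=3 load: inc=0.195266, refl=0.195266·1.000000=0.1953; V=0.461538+0.195266+0.195266=0.8521
k=4 src: inc=0.195266, refl=0.195266·0.846154=0.1652; V=0.656805+0.195266+0.165225=1.0173
k=5 load: inc=0.165225, refl=0.165225·1.000000=0.1652; V=0.852071+0.165225+0.165225=1.1825
k=6 src: inc=0.165225, refl=0.165225·0.846154=0.1398; V=1.017296+0.165225+0.139806=1.3223
k=7 load: inc=0.139806, refl=0.139806·1.000000=0.1398; V=1.182522+0.139806+0.139806=1.4621
k=8 src: inc=0.139806, refl=0.139806·0.846154=0.1183; V=1.322328+0.139806+0.118297=1.5804

0 0 source 0.2308
1 4 load 0.4615
2 8 source 0.6568
3 12 load 0.8521
4 16 source 1.0173
5 20 load 1.1825
6 24 source 1.3223
7 28 load 1.4621
8 32 source 1.5804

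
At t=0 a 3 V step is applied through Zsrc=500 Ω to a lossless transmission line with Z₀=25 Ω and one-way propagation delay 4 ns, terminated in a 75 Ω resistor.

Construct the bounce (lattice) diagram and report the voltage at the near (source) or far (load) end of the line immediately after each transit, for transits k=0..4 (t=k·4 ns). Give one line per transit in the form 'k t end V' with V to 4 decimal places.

0 0 source 0.1429
1 4 load 0.2143
2 8 source 0.2789
3 12 load 0.3112
4 16 source 0.3405

Γ_L=0.500000, Γ_S=0.904762; launch V₁=3·25/525=0.142857
k=0 src: V=0.1429
k=1 load: inc=0.142857, refl=0.142857·0.500000=0.0714; V=0.000000+0.142857+0.071429=0.2143
k=2 src: inc=0.071429, refl=0.071429·0.904762=0.0646; V=0.142857+0.071429+0.064626=0.2789
k=3 load: inc=0.064626, refl=0.064626·0.500000=0.0323; V=0.214286+0.064626+0.032313=0.3112
k=4 src: inc=0.032313, refl=0.032313·0.904762=0.0292; V=0.278912+0.032313+0.029236=0.3405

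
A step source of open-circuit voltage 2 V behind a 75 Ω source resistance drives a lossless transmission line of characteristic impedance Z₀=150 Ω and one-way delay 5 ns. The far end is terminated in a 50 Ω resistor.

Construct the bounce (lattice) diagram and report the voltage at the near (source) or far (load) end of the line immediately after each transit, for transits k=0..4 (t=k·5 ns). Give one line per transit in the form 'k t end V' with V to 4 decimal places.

Γ_L=-0.500000, Γ_S=-0.333333; launch V₁=2·150/225=1.333333
k=0 src: V=1.3333
k=1 load: inc=1.333333, refl=1.333333·-0.500000=-0.6667; V=0.000000+1.333333+-0.666667=0.6667
k=2 src: inc=-0.666667, refl=-0.666667·-0.333333=0.2222; V=1.333333+-0.666667+0.222222=0.8889
k=3 load: inc=0.222222, refl=0.222222·-0.500000=-0.1111; V=0.666667+0.222222+-0.111111=0.7778
k=4 src: inc=-0.111111, refl=-0.111111·-0.333333=0.0370; V=0.888889+-0.111111+0.037037=0.8148

0 0 source 1.3333
1 5 load 0.6667
2 10 source 0.8889
3 15 load 0.7778
4 20 source 0.8148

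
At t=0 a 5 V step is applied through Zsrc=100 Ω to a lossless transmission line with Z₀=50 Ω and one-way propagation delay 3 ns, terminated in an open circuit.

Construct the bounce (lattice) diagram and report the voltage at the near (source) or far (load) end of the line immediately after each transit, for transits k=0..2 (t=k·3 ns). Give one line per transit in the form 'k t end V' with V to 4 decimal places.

0 0 source 1.6667
1 3 load 3.3333
2 6 source 3.8889

Γ_L=1.000000, Γ_S=0.333333; launch V₁=5·50/150=1.666667
k=0 src: V=1.6667
k=1 load: inc=1.666667, refl=1.666667·1.000000=1.6667; V=0.000000+1.666667+1.666667=3.3333
k=2 src: inc=1.666667, refl=1.666667·0.333333=0.5556; V=1.666667+1.666667+0.555556=3.8889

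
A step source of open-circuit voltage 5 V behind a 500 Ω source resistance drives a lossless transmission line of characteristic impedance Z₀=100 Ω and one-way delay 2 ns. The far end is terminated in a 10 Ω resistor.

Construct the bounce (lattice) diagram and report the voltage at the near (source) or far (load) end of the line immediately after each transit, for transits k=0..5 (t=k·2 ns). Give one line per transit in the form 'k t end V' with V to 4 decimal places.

0 0 source 0.8333
1 2 load 0.1515
2 4 source -0.3030
3 6 load 0.0689
4 8 source 0.3168
5 10 load 0.1139

Γ_L=-0.818182, Γ_S=0.666667; launch V₁=5·100/600=0.833333
k=0 src: V=0.8333
k=1 load: inc=0.833333, refl=0.833333·-0.818182=-0.6818; V=0.000000+0.833333+-0.681818=0.1515
k=2 src: inc=-0.681818, refl=-0.681818·0.666667=-0.4545; V=0.833333+-0.681818+-0.454545=-0.3030
k=3 load: inc=-0.454545, refl=-0.454545·-0.818182=0.3719; V=0.151515+-0.454545+0.371901=0.0689
k=4 src: inc=0.371901, refl=0.371901·0.666667=0.2479; V=-0.303030+0.371901+0.247934=0.3168
k=5 load: inc=0.247934, refl=0.247934·-0.818182=-0.2029; V=0.068871+0.247934+-0.202855=0.1139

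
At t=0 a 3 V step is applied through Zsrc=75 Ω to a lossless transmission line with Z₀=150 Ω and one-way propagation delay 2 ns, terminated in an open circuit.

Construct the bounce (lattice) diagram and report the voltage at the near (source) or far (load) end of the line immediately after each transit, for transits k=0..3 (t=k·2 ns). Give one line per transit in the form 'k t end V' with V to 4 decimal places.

0 0 source 2.0000
1 2 load 4.0000
2 4 source 3.3333
3 6 load 2.6667

Γ_L=1.000000, Γ_S=-0.333333; launch V₁=3·150/225=2.000000
k=0 src: V=2.0000
k=1 load: inc=2.000000, refl=2.000000·1.000000=2.0000; V=0.000000+2.000000+2.000000=4.0000
k=2 src: inc=2.000000, refl=2.000000·-0.333333=-0.6667; V=2.000000+2.000000+-0.666667=3.3333
k=3 load: inc=-0.666667, refl=-0.666667·1.000000=-0.6667; V=4.000000+-0.666667+-0.666667=2.6667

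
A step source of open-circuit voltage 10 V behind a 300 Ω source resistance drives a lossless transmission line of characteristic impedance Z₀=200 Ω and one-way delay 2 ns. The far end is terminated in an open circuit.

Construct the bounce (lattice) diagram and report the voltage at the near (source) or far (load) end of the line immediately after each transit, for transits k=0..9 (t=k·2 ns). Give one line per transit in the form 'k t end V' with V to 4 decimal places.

0 0 source 4.0000
1 2 load 8.0000
2 4 source 8.8000
3 6 load 9.6000
4 8 source 9.7600
5 10 load 9.9200
6 12 source 9.9520
7 14 load 9.9840
8 16 source 9.9904
9 18 load 9.9968

Γ_L=1.000000, Γ_S=0.200000; launch V₁=10·200/500=4.000000
k=0 src: V=4.0000
k=1 load: inc=4.000000, refl=4.000000·1.000000=4.0000; V=0.000000+4.000000+4.000000=8.0000
k=2 src: inc=4.000000, refl=4.000000·0.200000=0.8000; V=4.000000+4.000000+0.800000=8.8000
k=3 load: inc=0.800000, refl=0.800000·1.000000=0.8000; V=8.000000+0.800000+0.800000=9.6000
k=4 src: inc=0.800000, refl=0.800000·0.200000=0.1600; V=8.800000+0.800000+0.160000=9.7600
k=5 load: inc=0.160000, refl=0.160000·1.000000=0.1600; V=9.600000+0.160000+0.160000=9.9200
k=6 src: inc=0.160000, refl=0.160000·0.200000=0.0320; V=9.760000+0.160000+0.032000=9.9520
k=7 load: inc=0.032000, refl=0.032000·1.000000=0.0320; V=9.920000+0.032000+0.032000=9.9840
k=8 src: inc=0.032000, refl=0.032000·0.200000=0.0064; V=9.952000+0.032000+0.006400=9.9904
k=9 load: inc=0.006400, refl=0.006400·1.000000=0.0064; V=9.984000+0.006400+0.006400=9.9968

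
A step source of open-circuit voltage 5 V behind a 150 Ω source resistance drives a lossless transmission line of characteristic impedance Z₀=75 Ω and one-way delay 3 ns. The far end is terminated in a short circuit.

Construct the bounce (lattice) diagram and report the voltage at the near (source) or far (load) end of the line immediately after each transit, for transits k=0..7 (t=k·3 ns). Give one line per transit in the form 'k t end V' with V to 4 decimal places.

Γ_L=-1.000000, Γ_S=0.333333; launch V₁=5·75/225=1.666667
k=0 src: V=1.6667
k=1 load: inc=1.666667, refl=1.666667·-1.000000=-1.6667; V=0.000000+1.666667+-1.666667=0.0000
k=2 src: inc=-1.666667, refl=-1.666667·0.333333=-0.5556; V=1.666667+-1.666667+-0.555556=-0.5556
k=3 load: inc=-0.555556, refl=-0.555556·-1.000000=0.5556; V=0.000000+-0.555556+0.555556=0.0000
k=4 src: inc=0.555556, refl=0.555556·0.333333=0.1852; V=-0.555556+0.555556+0.185185=0.1852
k=5 load: inc=0.185185, refl=0.185185·-1.000000=-0.1852; V=0.000000+0.185185+-0.185185=0.0000
k=6 src: inc=-0.185185, refl=-0.185185·0.333333=-0.0617; V=0.185185+-0.185185+-0.061728=-0.0617
k=7 load: inc=-0.061728, refl=-0.061728·-1.000000=0.0617; V=0.000000+-0.061728+0.061728=0.0000

0 0 source 1.6667
1 3 load 0.0000
2 6 source -0.5556
3 9 load 0.0000
4 12 source 0.1852
5 15 load 0.0000
6 18 source -0.0617
7 21 load 0.0000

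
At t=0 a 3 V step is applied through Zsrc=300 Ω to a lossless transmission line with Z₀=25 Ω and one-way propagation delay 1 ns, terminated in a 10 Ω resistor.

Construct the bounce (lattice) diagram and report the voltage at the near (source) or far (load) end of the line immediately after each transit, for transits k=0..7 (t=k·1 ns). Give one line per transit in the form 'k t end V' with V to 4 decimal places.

Γ_L=-0.428571, Γ_S=0.846154; launch V₁=3·25/325=0.230769
k=0 src: V=0.2308
k=1 load: inc=0.230769, refl=0.230769·-0.428571=-0.0989; V=0.000000+0.230769+-0.098901=0.1319
k=2 src: inc=-0.098901, refl=-0.098901·0.846154=-0.0837; V=0.230769+-0.098901+-0.083686=0.0482
k=3 load: inc=-0.083686, refl=-0.083686·-0.428571=0.0359; V=0.131868+-0.083686+0.035865=0.0840
k=4 src: inc=0.035865, refl=0.035865·0.846154=0.0303; V=0.048183+0.035865+0.030348=0.1144
k=5 load: inc=0.030348, refl=0.030348·-0.428571=-0.0130; V=0.084048+0.030348+-0.013006=0.1014
k=6 src: inc=-0.013006, refl=-0.013006·0.846154=-0.0110; V=0.114395+-0.013006+-0.011005=0.0904
k=7 load: inc=-0.011005, refl=-0.011005·-0.428571=0.0047; V=0.101389+-0.011005+0.004716=0.0951

0 0 source 0.2308
1 1 load 0.1319
2 2 source 0.0482
3 3 load 0.0840
4 4 source 0.1144
5 5 load 0.1014
6 6 source 0.0904
7 7 load 0.0951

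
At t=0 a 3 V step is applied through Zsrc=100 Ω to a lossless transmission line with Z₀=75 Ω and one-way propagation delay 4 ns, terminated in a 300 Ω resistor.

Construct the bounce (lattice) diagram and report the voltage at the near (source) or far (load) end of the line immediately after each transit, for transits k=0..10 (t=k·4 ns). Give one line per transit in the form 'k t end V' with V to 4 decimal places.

Γ_L=0.600000, Γ_S=0.142857; launch V₁=3·75/175=1.285714
k=0 src: V=1.2857
k=1 load: inc=1.285714, refl=1.285714·0.600000=0.7714; V=0.000000+1.285714+0.771429=2.0571
k=2 src: inc=0.771429, refl=0.771429·0.142857=0.1102; V=1.285714+0.771429+0.110204=2.1673
k=3 load: inc=0.110204, refl=0.110204·0.600000=0.0661; V=2.057143+0.110204+0.066122=2.2335
k=4 src: inc=0.066122, refl=0.066122·0.142857=0.0094; V=2.167347+0.066122+0.009446=2.2429
k=5 load: inc=0.009446, refl=0.009446·0.600000=0.0057; V=2.233469+0.009446+0.005668=2.2486
k=6 src: inc=0.005668, refl=0.005668·0.142857=0.0008; V=2.242915+0.005668+0.000810=2.2494
k=7 load: inc=0.000810, refl=0.000810·0.600000=0.0005; V=2.248583+0.000810+0.000486=2.2499
k=8 src: inc=0.000486, refl=0.000486·0.142857=0.0001; V=2.249393+0.000486+0.000069=2.2499
k=9 load: inc=0.000069, refl=0.000069·0.600000=0.0000; V=2.249879+0.000069+0.000042=2.2500
k=10 src: inc=0.000042, refl=0.000042·0.142857=0.0000; V=2.249948+0.000042+0.000006=2.2500

0 0 source 1.2857
1 4 load 2.0571
2 8 source 2.1673
3 12 load 2.2335
4 16 source 2.2429
5 20 load 2.2486
6 24 source 2.2494
7 28 load 2.2499
8 32 source 2.2499
9 36 load 2.2500
10 40 source 2.2500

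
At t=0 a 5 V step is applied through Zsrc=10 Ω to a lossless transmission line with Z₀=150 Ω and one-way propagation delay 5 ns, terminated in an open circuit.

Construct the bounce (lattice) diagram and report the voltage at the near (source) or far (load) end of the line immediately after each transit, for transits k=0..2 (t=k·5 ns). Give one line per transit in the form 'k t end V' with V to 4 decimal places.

Γ_L=1.000000, Γ_S=-0.875000; launch V₁=5·150/160=4.687500
k=0 src: V=4.6875
k=1 load: inc=4.687500, refl=4.687500·1.000000=4.6875; V=0.000000+4.687500+4.687500=9.3750
k=2 src: inc=4.687500, refl=4.687500·-0.875000=-4.1016; V=4.687500+4.687500+-4.101562=5.2734

0 0 source 4.6875
1 5 load 9.3750
2 10 source 5.2734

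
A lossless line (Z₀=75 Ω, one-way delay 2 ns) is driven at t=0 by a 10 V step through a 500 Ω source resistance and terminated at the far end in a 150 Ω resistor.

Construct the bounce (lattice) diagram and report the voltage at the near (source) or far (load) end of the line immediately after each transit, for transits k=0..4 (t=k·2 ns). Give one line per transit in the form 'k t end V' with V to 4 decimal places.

Γ_L=0.333333, Γ_S=0.739130; launch V₁=10·75/575=1.304348
k=0 src: V=1.3043
k=1 load: inc=1.304348, refl=1.304348·0.333333=0.4348; V=0.000000+1.304348+0.434783=1.7391
k=2 src: inc=0.434783, refl=0.434783·0.739130=0.3214; V=1.304348+0.434783+0.321361=2.0605
k=3 load: inc=0.321361, refl=0.321361·0.333333=0.1071; V=1.739130+0.321361+0.107120=2.1676
k=4 src: inc=0.107120, refl=0.107120·0.739130=0.0792; V=2.060491+0.107120+0.079176=2.2468

0 0 source 1.3043
1 2 load 1.7391
2 4 source 2.0605
3 6 load 2.1676
4 8 source 2.2468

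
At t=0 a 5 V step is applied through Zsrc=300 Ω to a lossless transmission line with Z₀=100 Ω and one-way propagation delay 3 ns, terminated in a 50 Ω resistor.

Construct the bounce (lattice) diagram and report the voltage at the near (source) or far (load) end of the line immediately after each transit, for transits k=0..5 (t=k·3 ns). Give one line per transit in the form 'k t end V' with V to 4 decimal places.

0 0 source 1.2500
1 3 load 0.8333
2 6 source 0.6250
3 9 load 0.6944
4 12 source 0.7292
5 15 load 0.7176

Γ_L=-0.333333, Γ_S=0.500000; launch V₁=5·100/400=1.250000
k=0 src: V=1.2500
k=1 load: inc=1.250000, refl=1.250000·-0.333333=-0.4167; V=0.000000+1.250000+-0.416667=0.8333
k=2 src: inc=-0.416667, refl=-0.416667·0.500000=-0.2083; V=1.250000+-0.416667+-0.208333=0.6250
k=3 load: inc=-0.208333, refl=-0.208333·-0.333333=0.0694; V=0.833333+-0.208333+0.069444=0.6944
k=4 src: inc=0.069444, refl=0.069444·0.500000=0.0347; V=0.625000+0.069444+0.034722=0.7292
k=5 load: inc=0.034722, refl=0.034722·-0.333333=-0.0116; V=0.694444+0.034722+-0.011574=0.7176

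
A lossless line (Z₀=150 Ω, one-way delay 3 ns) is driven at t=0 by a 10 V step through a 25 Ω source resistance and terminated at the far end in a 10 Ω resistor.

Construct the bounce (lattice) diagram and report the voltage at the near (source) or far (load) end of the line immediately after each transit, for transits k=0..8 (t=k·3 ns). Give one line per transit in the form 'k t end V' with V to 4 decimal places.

0 0 source 8.5714
1 3 load 1.0714
2 6 source 6.4286
3 9 load 1.7411
4 12 source 5.0893
5 15 load 2.1596
6 18 source 4.2522
7 21 load 2.4212
8 24 source 3.7291

Γ_L=-0.875000, Γ_S=-0.714286; launch V₁=10·150/175=8.571429
k=0 src: V=8.5714
k=1 load: inc=8.571429, refl=8.571429·-0.875000=-7.5000; V=0.000000+8.571429+-7.500000=1.0714
k=2 src: inc=-7.500000, refl=-7.500000·-0.714286=5.3571; V=8.571429+-7.500000+5.357143=6.4286
k=3 load: inc=5.357143, refl=5.357143·-0.875000=-4.6875; V=1.071429+5.357143+-4.687500=1.7411
k=4 src: inc=-4.687500, refl=-4.687500·-0.714286=3.3482; V=6.428571+-4.687500+3.348214=5.0893
k=5 load: inc=3.348214, refl=3.348214·-0.875000=-2.9297; V=1.741071+3.348214+-2.929688=2.1596
k=6 src: inc=-2.929688, refl=-2.929688·-0.714286=2.0926; V=5.089286+-2.929688+2.092634=4.2522
k=7 load: inc=2.092634, refl=2.092634·-0.875000=-1.8311; V=2.159598+2.092634+-1.831055=2.4212
k=8 src: inc=-1.831055, refl=-1.831055·-0.714286=1.3079; V=4.252232+-1.831055+1.307896=3.7291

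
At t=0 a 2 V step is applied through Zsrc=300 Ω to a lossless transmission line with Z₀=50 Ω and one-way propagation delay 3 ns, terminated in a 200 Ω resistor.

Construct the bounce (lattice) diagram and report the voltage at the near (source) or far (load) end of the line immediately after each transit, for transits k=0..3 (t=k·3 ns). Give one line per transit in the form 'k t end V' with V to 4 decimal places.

0 0 source 0.2857
1 3 load 0.4571
2 6 source 0.5796
3 9 load 0.6531

Γ_L=0.600000, Γ_S=0.714286; launch V₁=2·50/350=0.285714
k=0 src: V=0.2857
k=1 load: inc=0.285714, refl=0.285714·0.600000=0.1714; V=0.000000+0.285714+0.171429=0.4571
k=2 src: inc=0.171429, refl=0.171429·0.714286=0.1224; V=0.285714+0.171429+0.122449=0.5796
k=3 load: inc=0.122449, refl=0.122449·0.600000=0.0735; V=0.457143+0.122449+0.073469=0.6531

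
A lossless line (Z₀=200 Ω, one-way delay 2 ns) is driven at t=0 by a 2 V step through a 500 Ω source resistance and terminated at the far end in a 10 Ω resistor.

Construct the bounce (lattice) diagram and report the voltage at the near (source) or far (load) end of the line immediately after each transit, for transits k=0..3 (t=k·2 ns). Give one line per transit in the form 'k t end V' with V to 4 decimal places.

0 0 source 0.5714
1 2 load 0.0544
2 4 source -0.1672
3 6 load 0.0333

Γ_L=-0.904762, Γ_S=0.428571; launch V₁=2·200/700=0.571429
k=0 src: V=0.5714
k=1 load: inc=0.571429, refl=0.571429·-0.904762=-0.5170; V=0.000000+0.571429+-0.517007=0.0544
k=2 src: inc=-0.517007, refl=-0.517007·0.428571=-0.2216; V=0.571429+-0.517007+-0.221574=-0.1672
k=3 load: inc=-0.221574, refl=-0.221574·-0.904762=0.2005; V=0.054422+-0.221574+0.200472=0.0333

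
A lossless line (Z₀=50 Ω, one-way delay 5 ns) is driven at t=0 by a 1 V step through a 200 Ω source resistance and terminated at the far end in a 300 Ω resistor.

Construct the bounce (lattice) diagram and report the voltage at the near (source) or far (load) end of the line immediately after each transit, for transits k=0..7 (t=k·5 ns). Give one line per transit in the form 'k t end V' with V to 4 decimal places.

0 0 source 0.2000
1 5 load 0.3429
2 10 source 0.4286
3 15 load 0.4898
4 20 source 0.5265
5 25 load 0.5528
6 30 source 0.5685
7 35 load 0.5798

Γ_L=0.714286, Γ_S=0.600000; launch V₁=1·50/250=0.200000
k=0 src: V=0.2000
k=1 load: inc=0.200000, refl=0.200000·0.714286=0.1429; V=0.000000+0.200000+0.142857=0.3429
k=2 src: inc=0.142857, refl=0.142857·0.600000=0.0857; V=0.200000+0.142857+0.085714=0.4286
k=3 load: inc=0.085714, refl=0.085714·0.714286=0.0612; V=0.342857+0.085714+0.061224=0.4898
k=4 src: inc=0.061224, refl=0.061224·0.600000=0.0367; V=0.428571+0.061224+0.036735=0.5265
k=5 load: inc=0.036735, refl=0.036735·0.714286=0.0262; V=0.489796+0.036735+0.026239=0.5528
k=6 src: inc=0.026239, refl=0.026239·0.600000=0.0157; V=0.526531+0.026239+0.015743=0.5685
k=7 load: inc=0.015743, refl=0.015743·0.714286=0.0112; V=0.552770+0.015743+0.011245=0.5798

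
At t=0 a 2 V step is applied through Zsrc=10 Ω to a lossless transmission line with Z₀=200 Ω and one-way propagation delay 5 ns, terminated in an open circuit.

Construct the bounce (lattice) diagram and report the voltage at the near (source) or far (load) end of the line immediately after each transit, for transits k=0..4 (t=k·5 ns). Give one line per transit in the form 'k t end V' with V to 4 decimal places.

Γ_L=1.000000, Γ_S=-0.904762; launch V₁=2·200/210=1.904762
k=0 src: V=1.9048
k=1 load: inc=1.904762, refl=1.904762·1.000000=1.9048; V=0.000000+1.904762+1.904762=3.8095
k=2 src: inc=1.904762, refl=1.904762·-0.904762=-1.7234; V=1.904762+1.904762+-1.723356=2.0862
k=3 load: inc=-1.723356, refl=-1.723356·1.000000=-1.7234; V=3.809524+-1.723356+-1.723356=0.3628
k=4 src: inc=-1.723356, refl=-1.723356·-0.904762=1.5592; V=2.086168+-1.723356+1.559227=1.9220

0 0 source 1.9048
1 5 load 3.8095
2 10 source 2.0862
3 15 load 0.3628
4 20 source 1.9220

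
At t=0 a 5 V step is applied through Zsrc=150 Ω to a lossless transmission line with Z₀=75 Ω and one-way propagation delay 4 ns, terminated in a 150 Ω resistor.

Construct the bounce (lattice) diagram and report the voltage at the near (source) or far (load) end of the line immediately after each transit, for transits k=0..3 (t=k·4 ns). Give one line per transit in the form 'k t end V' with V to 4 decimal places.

Γ_L=0.333333, Γ_S=0.333333; launch V₁=5·75/225=1.666667
k=0 src: V=1.6667
k=1 load: inc=1.666667, refl=1.666667·0.333333=0.5556; V=0.000000+1.666667+0.555556=2.2222
k=2 src: inc=0.555556, refl=0.555556·0.333333=0.1852; V=1.666667+0.555556+0.185185=2.4074
k=3 load: inc=0.185185, refl=0.185185·0.333333=0.0617; V=2.222222+0.185185+0.061728=2.4691

0 0 source 1.6667
1 4 load 2.2222
2 8 source 2.4074
3 12 load 2.4691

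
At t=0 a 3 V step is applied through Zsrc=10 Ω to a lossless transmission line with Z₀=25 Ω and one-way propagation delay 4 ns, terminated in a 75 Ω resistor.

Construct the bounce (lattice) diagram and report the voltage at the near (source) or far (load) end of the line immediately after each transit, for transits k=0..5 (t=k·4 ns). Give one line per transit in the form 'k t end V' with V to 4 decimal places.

Γ_L=0.500000, Γ_S=-0.428571; launch V₁=3·25/35=2.142857
k=0 src: V=2.1429
k=1 load: inc=2.142857, refl=2.142857·0.500000=1.0714; V=0.000000+2.142857+1.071429=3.2143
k=2 src: inc=1.071429, refl=1.071429·-0.428571=-0.4592; V=2.142857+1.071429+-0.459184=2.7551
k=3 load: inc=-0.459184, refl=-0.459184·0.500000=-0.2296; V=3.214286+-0.459184+-0.229592=2.5255
k=4 src: inc=-0.229592, refl=-0.229592·-0.428571=0.0984; V=2.755102+-0.229592+0.098397=2.6239
k=5 load: inc=0.098397, refl=0.098397·0.500000=0.0492; V=2.525510+0.098397+0.049198=2.6731

0 0 source 2.1429
1 4 load 3.2143
2 8 source 2.7551
3 12 load 2.5255
4 16 source 2.6239
5 20 load 2.6731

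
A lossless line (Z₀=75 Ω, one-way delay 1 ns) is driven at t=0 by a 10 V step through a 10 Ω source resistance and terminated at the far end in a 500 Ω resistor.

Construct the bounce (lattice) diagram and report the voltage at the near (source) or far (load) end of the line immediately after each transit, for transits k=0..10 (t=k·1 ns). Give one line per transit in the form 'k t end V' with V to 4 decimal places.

0 0 source 8.8235
1 1 load 15.3453
2 2 source 10.3581
3 3 load 6.6719
4 4 source 9.4907
5 5 load 11.5742
6 6 source 9.9810
7 7 load 8.8033
8 8 source 9.7039
9 9 load 10.3695
10 10 source 9.8605

Γ_L=0.739130, Γ_S=-0.764706; launch V₁=10·75/85=8.823529
k=0 src: V=8.8235
k=1 load: inc=8.823529, refl=8.823529·0.739130=6.5217; V=0.000000+8.823529+6.521739=15.3453
k=2 src: inc=6.521739, refl=6.521739·-0.764706=-4.9872; V=8.823529+6.521739+-4.987212=10.3581
k=3 load: inc=-4.987212, refl=-4.987212·0.739130=-3.6862; V=15.345269+-4.987212+-3.686200=6.6719
k=4 src: inc=-3.686200, refl=-3.686200·-0.764706=2.8189; V=10.358056+-3.686200+2.818859=9.4907
k=5 load: inc=2.818859, refl=2.818859·0.739130=2.0835; V=6.671856+2.818859+2.083505=11.5742
k=6 src: inc=2.083505, refl=2.083505·-0.764706=-1.5933; V=9.490715+2.083505+-1.593268=9.9810
k=7 load: inc=-1.593268, refl=-1.593268·0.739130=-1.1776; V=11.574220+-1.593268+-1.177633=8.8033
k=8 src: inc=-1.177633, refl=-1.177633·-0.764706=0.9005; V=9.980951+-1.177633+0.900543=9.7039
k=9 load: inc=0.900543, refl=0.900543·0.739130=0.6656; V=8.803318+0.900543+0.665619=10.3695
k=10 src: inc=0.665619, refl=0.665619·-0.764706=-0.5090; V=9.703861+0.665619+-0.509003=9.8605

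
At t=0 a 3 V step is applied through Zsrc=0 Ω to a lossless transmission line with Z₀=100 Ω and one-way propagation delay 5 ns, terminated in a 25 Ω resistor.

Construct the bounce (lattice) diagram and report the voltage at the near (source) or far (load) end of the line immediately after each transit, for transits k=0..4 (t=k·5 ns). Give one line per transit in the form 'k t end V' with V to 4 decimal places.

Γ_L=-0.600000, Γ_S=-1.000000; launch V₁=3·100/100=3.000000
k=0 src: V=3.0000
k=1 load: inc=3.000000, refl=3.000000·-0.600000=-1.8000; V=0.000000+3.000000+-1.800000=1.2000
k=2 src: inc=-1.800000, refl=-1.800000·-1.000000=1.8000; V=3.000000+-1.800000+1.800000=3.0000
k=3 load: inc=1.800000, refl=1.800000·-0.600000=-1.0800; V=1.200000+1.800000+-1.080000=1.9200
k=4 src: inc=-1.080000, refl=-1.080000·-1.000000=1.0800; V=3.000000+-1.080000+1.080000=3.0000

0 0 source 3.0000
1 5 load 1.2000
2 10 source 3.0000
3 15 load 1.9200
4 20 source 3.0000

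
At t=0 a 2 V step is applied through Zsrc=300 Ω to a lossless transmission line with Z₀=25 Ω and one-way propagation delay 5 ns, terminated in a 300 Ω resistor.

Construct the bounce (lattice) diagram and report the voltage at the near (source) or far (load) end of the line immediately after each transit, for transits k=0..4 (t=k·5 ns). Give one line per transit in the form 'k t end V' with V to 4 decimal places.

Γ_L=0.846154, Γ_S=0.846154; launch V₁=2·25/325=0.153846
k=0 src: V=0.1538
k=1 load: inc=0.153846, refl=0.153846·0.846154=0.1302; V=0.000000+0.153846+0.130178=0.2840
k=2 src: inc=0.130178, refl=0.130178·0.846154=0.1102; V=0.153846+0.130178+0.110150=0.3942
k=3 load: inc=0.110150, refl=0.110150·0.846154=0.0932; V=0.284024+0.110150+0.093204=0.4874
k=4 src: inc=0.093204, refl=0.093204·0.846154=0.0789; V=0.394174+0.093204+0.078865=0.5662

0 0 source 0.1538
1 5 load 0.2840
2 10 source 0.3942
3 15 load 0.4874
4 20 source 0.5662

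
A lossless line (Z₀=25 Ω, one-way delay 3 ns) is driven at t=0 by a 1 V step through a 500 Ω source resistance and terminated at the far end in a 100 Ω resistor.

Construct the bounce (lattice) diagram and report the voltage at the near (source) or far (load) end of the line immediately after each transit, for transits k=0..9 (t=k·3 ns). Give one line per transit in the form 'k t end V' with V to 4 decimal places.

Γ_L=0.600000, Γ_S=0.904762; launch V₁=1·25/525=0.047619
k=0 src: V=0.0476
k=1 load: inc=0.047619, refl=0.047619·0.600000=0.0286; V=0.000000+0.047619+0.028571=0.0762
k=2 src: inc=0.028571, refl=0.028571·0.904762=0.0259; V=0.047619+0.028571+0.025850=0.1020
k=3 load: inc=0.025850, refl=0.025850·0.600000=0.0155; V=0.076190+0.025850+0.015510=0.1176
k=4 src: inc=0.015510, refl=0.015510·0.904762=0.0140; V=0.102041+0.015510+0.014033=0.1316
k=5 load: inc=0.014033, refl=0.014033·0.600000=0.0084; V=0.117551+0.014033+0.008420=0.1400
k=6 src: inc=0.008420, refl=0.008420·0.904762=0.0076; V=0.131584+0.008420+0.007618=0.1476
k=7 load: inc=0.007618, refl=0.007618·0.600000=0.0046; V=0.140004+0.007618+0.004571=0.1522
k=8 src: inc=0.004571, refl=0.004571·0.904762=0.0041; V=0.147622+0.004571+0.004135=0.1563
k=9 load: inc=0.004135, refl=0.004135·0.600000=0.0025; V=0.152193+0.004135+0.002481=0.1588

0 0 source 0.0476
1 3 load 0.0762
2 6 source 0.1020
3 9 load 0.1176
4 12 source 0.1316
5 15 load 0.1400
6 18 source 0.1476
7 21 load 0.1522
8 24 source 0.1563
9 27 load 0.1588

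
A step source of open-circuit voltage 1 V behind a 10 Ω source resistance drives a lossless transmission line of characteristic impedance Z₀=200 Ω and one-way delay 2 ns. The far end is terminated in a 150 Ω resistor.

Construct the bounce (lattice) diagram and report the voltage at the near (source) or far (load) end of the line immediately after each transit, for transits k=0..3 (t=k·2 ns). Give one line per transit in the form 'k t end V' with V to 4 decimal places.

0 0 source 0.9524
1 2 load 0.8163
2 4 source 0.9394
3 6 load 0.9218

Γ_L=-0.142857, Γ_S=-0.904762; launch V₁=1·200/210=0.952381
k=0 src: V=0.9524
k=1 load: inc=0.952381, refl=0.952381·-0.142857=-0.1361; V=0.000000+0.952381+-0.136054=0.8163
k=2 src: inc=-0.136054, refl=-0.136054·-0.904762=0.1231; V=0.952381+-0.136054+0.123097=0.9394
k=3 load: inc=0.123097, refl=0.123097·-0.142857=-0.0176; V=0.816327+0.123097+-0.017585=0.9218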